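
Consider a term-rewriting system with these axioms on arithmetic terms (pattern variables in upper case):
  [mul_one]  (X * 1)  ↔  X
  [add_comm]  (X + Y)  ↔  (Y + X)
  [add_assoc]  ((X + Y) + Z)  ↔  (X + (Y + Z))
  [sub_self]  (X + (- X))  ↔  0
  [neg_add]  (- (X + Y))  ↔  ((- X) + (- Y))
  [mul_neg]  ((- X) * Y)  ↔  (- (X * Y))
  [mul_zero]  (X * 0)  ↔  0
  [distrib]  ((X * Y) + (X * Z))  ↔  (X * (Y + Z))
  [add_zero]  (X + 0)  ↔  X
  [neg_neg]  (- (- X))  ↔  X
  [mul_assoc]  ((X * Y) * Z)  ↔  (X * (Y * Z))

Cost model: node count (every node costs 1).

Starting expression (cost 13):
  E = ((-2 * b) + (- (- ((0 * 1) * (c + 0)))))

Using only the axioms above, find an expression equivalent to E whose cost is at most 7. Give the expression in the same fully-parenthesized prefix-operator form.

1. [neg_neg →] (- (- ((0 * 1) * (c + 0))))  →  ((0 * 1) * (c + 0));  E = ((-2 * b) + ((0 * 1) * (c + 0)))
2. [add_zero →] (c + 0)  →  c;  E = ((-2 * b) + ((0 * 1) * c))
3. [add_comm →] ((-2 * b) + ((0 * 1) * c))  →  (((0 * 1) * c) + (-2 * b))
4. [mul_one →] (0 * 1)  →  0;  cost 7 ≤ 7, done

((0 * c) + (-2 * b))   [cost 7]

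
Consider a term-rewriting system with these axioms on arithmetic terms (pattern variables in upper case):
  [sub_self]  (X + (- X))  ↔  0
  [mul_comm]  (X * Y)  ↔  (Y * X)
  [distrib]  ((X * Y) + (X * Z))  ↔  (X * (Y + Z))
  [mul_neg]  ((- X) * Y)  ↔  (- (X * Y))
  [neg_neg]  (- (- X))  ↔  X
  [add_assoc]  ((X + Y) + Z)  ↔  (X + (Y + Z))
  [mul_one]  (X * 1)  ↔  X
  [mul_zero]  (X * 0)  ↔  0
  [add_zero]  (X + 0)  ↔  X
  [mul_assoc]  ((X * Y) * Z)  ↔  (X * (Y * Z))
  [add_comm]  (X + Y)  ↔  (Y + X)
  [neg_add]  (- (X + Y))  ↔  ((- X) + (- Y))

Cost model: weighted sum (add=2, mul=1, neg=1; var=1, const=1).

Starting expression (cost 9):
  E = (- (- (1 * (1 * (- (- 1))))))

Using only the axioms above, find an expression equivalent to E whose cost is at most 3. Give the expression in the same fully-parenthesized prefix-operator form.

(1 * 1)   [cost 3]

step 1: neg_neg (→) rewrites (- (- (1 * (1 * (- (- 1)))))) into (1 * (1 * (- (- 1))))
step 2: neg_neg (→) rewrites (- (- 1)) into 1, now (1 * (1 * 1))
step 3: mul_one (→) rewrites (1 * 1) into 1, reaching cost 3 (bound 3)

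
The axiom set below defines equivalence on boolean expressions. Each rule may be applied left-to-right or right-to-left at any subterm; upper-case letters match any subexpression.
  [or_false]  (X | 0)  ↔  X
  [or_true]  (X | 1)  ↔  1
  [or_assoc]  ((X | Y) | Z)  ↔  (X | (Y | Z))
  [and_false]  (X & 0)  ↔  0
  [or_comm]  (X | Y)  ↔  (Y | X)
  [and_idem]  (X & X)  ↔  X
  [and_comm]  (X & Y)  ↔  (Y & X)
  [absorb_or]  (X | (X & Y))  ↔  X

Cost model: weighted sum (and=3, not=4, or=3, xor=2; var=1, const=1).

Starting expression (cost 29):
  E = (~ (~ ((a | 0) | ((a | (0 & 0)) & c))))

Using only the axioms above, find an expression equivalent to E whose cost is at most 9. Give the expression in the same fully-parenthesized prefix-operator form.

1. [and_idem →] (0 & 0)  →  0;  E = (~ (~ ((a | 0) | ((a | 0) & c))))
2. [absorb_or →] ((a | 0) | ((a | 0) & c))  →  (a | 0);  E = (~ (~ (a | 0)))
3. [or_false →] (a | 0)  →  a;  cost 9 ≤ 9, done

(~ (~ a))   [cost 9]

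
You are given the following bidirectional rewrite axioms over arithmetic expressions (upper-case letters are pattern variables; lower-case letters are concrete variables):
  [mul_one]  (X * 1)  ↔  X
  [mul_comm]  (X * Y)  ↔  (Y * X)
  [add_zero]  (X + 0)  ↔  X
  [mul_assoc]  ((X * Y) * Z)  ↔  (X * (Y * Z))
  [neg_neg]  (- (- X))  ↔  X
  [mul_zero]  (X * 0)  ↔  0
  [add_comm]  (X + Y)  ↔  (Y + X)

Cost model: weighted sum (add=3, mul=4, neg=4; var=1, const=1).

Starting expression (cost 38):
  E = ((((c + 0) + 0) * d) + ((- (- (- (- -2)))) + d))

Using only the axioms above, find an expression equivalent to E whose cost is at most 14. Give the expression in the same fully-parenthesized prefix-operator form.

((c * d) + (-2 + d))   [cost 14]

(1) (- (- (- (- -2))))  =[neg_neg →]=  (- (- -2))    ⊢ ((((c + 0) + 0) * d) + ((- (- -2)) + d))
(2) (- (- -2))  =[neg_neg →]=  -2    ⊢ ((((c + 0) + 0) * d) + (-2 + d))
(3) ((c + 0) + 0)  =[add_zero →]=  (c + 0)    ⊢ (((c + 0) * d) + (-2 + d))
(4) (c + 0)  =[add_zero →]=  c    ⊢ cost 14, within 14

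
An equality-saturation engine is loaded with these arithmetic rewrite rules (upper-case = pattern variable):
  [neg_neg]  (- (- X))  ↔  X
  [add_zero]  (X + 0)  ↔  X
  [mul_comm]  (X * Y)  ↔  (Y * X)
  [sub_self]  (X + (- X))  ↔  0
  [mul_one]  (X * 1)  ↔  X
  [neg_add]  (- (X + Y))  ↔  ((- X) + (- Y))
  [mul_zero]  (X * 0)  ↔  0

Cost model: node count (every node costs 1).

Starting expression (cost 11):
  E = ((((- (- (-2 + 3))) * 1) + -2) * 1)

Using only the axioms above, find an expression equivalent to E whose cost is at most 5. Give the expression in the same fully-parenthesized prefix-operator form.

((-2 + 3) + -2)   [cost 5]

step 1: mul_one (→) rewrites ((- (- (-2 + 3))) * 1) into (- (- (-2 + 3))), now (((- (- (-2 + 3))) + -2) * 1)
step 2: mul_one (→) rewrites (((- (- (-2 + 3))) + -2) * 1) into ((- (- (-2 + 3))) + -2)
step 3: neg_neg (→) rewrites (- (- (-2 + 3))) into (-2 + 3), reaching cost 5 (bound 5)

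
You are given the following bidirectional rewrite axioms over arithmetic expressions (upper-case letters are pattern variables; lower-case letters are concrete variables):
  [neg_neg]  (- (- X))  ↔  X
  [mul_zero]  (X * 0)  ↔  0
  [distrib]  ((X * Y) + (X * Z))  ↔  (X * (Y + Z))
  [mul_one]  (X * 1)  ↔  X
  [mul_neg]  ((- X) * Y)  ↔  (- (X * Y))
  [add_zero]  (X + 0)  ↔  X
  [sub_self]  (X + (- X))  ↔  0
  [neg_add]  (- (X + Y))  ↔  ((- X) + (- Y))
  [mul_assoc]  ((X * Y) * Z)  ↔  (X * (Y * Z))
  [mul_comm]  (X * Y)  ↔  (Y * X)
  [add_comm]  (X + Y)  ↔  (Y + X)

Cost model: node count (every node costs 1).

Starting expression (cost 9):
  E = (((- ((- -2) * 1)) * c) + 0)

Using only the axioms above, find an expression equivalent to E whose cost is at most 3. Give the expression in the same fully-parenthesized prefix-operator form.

(1) ((- -2) * 1)  =[mul_one →]=  (- -2)    ⊢ (((- (- -2)) * c) + 0)
(2) (((- (- -2)) * c) + 0)  =[add_zero →]=  ((- (- -2)) * c)
(3) (- (- -2))  =[neg_neg →]=  -2    ⊢ cost 3, within 3

(-2 * c)   [cost 3]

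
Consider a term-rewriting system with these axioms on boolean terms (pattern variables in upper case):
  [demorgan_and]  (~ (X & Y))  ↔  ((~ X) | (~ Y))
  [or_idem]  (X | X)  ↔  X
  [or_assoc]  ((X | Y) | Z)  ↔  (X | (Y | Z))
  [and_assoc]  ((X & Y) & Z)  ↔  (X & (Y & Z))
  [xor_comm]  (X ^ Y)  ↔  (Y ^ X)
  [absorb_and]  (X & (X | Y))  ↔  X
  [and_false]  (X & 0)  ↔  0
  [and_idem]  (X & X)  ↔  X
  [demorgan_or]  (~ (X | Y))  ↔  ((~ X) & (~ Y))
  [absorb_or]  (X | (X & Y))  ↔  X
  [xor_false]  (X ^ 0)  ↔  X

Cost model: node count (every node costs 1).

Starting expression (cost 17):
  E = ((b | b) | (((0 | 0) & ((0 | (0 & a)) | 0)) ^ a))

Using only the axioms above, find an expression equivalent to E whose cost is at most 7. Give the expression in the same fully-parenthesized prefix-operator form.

((b | b) | (0 ^ a))   [cost 7]

step 1: absorb_or (→) rewrites (0 | (0 & a)) into 0, now ((b | b) | (((0 | 0) & (0 | 0)) ^ a))
step 2: and_idem (→) rewrites ((0 | 0) & (0 | 0)) into (0 | 0), now ((b | b) | ((0 | 0) ^ a))
step 3: or_idem (→) rewrites (0 | 0) into 0, reaching cost 7 (bound 7)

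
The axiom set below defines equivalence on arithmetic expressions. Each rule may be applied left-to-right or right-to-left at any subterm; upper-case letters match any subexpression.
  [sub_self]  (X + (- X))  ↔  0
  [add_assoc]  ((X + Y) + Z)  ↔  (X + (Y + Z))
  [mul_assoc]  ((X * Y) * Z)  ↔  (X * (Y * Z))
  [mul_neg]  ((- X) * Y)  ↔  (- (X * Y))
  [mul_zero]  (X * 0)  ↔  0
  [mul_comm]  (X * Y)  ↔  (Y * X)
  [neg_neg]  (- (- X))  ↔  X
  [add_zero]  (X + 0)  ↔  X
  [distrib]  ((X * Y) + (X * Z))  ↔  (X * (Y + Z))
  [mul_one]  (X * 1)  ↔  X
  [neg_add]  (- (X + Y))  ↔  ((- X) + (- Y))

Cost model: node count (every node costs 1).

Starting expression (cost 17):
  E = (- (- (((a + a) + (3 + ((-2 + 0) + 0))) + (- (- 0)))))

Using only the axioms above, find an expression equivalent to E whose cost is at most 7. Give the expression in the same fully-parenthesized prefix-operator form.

((a + a) + (3 + -2))   [cost 7]

1. [neg_neg →] (- (- (((a + a) + (3 + ((-2 + 0) + 0))) + (- (- 0)))))  →  (((a + a) + (3 + ((-2 + 0) + 0))) + (- (- 0)))
2. [neg_neg →] (- (- 0))  →  0;  E = (((a + a) + (3 + ((-2 + 0) + 0))) + 0)
3. [add_zero →] (-2 + 0)  →  -2;  E = (((a + a) + (3 + (-2 + 0))) + 0)
4. [add_zero →] (-2 + 0)  →  -2;  E = (((a + a) + (3 + -2)) + 0)
5. [add_zero →] (((a + a) + (3 + -2)) + 0)  →  ((a + a) + (3 + -2));  cost 7 ≤ 7, done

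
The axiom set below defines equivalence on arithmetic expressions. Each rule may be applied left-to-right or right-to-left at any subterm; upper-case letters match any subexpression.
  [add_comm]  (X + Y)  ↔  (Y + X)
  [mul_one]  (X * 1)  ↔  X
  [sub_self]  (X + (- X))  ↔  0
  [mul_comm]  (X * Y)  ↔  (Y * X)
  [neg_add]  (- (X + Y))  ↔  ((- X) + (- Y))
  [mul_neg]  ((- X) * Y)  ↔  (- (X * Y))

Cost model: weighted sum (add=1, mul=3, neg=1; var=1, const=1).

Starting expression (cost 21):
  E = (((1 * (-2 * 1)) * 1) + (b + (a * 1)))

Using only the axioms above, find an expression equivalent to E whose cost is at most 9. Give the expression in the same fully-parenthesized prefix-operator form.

step 1: mul_one (→) rewrites (-2 * 1) into -2, now (((1 * -2) * 1) + (b + (a * 1)))
step 2: mul_one (→) rewrites ((1 * -2) * 1) into (1 * -2), now ((1 * -2) + (b + (a * 1)))
step 3: mul_one (→) rewrites (a * 1) into a, reaching cost 9 (bound 9)

((1 * -2) + (b + a))   [cost 9]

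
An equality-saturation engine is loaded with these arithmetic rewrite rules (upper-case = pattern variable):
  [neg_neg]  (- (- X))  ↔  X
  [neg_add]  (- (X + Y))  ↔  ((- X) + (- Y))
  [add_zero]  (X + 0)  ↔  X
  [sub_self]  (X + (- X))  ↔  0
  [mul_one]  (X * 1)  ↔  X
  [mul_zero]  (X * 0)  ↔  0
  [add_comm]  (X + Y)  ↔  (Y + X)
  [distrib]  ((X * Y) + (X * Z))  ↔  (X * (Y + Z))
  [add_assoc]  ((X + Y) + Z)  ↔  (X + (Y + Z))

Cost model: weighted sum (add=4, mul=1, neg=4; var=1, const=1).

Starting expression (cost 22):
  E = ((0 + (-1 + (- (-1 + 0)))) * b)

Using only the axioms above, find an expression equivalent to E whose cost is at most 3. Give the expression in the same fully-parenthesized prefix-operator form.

(0 * b)   [cost 3]

1. [add_zero →] (-1 + 0)  →  -1;  E = ((0 + (-1 + (- -1))) * b)
2. [sub_self →] (-1 + (- -1))  →  0;  E = ((0 + 0) * b)
3. [add_zero →] (0 + 0)  →  0;  cost 3 ≤ 3, done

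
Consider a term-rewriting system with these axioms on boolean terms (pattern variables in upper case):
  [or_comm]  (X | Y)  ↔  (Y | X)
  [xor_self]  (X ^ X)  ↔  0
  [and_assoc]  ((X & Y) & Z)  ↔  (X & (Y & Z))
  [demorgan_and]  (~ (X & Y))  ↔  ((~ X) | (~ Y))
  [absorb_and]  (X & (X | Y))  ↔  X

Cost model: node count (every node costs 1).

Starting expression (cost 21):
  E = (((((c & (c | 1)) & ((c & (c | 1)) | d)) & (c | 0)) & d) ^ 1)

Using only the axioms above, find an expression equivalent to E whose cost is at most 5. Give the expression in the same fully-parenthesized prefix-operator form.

((c & d) ^ 1)   [cost 5]

(1) ((c & (c | 1)) & ((c & (c | 1)) | d))  =[absorb_and →]=  (c & (c | 1))    ⊢ ((((c & (c | 1)) & (c | 0)) & d) ^ 1)
(2) (c & (c | 1))  =[absorb_and →]=  c    ⊢ (((c & (c | 0)) & d) ^ 1)
(3) (c & (c | 0))  =[absorb_and →]=  c    ⊢ cost 5, within 5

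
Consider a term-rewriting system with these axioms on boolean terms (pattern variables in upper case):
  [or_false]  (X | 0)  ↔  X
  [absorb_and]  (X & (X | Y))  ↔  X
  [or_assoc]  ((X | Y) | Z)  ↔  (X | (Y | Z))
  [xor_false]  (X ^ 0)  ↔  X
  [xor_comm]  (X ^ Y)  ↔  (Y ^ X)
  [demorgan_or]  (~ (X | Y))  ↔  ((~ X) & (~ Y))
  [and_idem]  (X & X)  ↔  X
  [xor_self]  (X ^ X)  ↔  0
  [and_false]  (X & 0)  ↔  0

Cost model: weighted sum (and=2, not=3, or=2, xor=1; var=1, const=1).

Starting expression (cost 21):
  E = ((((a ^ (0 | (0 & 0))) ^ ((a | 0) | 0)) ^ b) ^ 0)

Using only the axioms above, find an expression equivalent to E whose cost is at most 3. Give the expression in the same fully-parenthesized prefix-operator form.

(0 ^ b)   [cost 3]

step 1: and_idem (→) rewrites (0 & 0) into 0, now ((((a ^ (0 | 0)) ^ ((a | 0) | 0)) ^ b) ^ 0)
step 2: xor_false (→) rewrites ((((a ^ (0 | 0)) ^ ((a | 0) | 0)) ^ b) ^ 0) into (((a ^ (0 | 0)) ^ ((a | 0) | 0)) ^ b)
step 3: or_false (→) rewrites ((a | 0) | 0) into (a | 0), now (((a ^ (0 | 0)) ^ (a | 0)) ^ b)
step 4: or_false (→) rewrites (a | 0) into a, now (((a ^ (0 | 0)) ^ a) ^ b)
step 5: or_false (→) rewrites (0 | 0) into 0, now (((a ^ 0) ^ a) ^ b)
step 6: xor_false (→) rewrites (a ^ 0) into a, now ((a ^ a) ^ b)
step 7: xor_self (→) rewrites (a ^ a) into 0, reaching cost 3 (bound 3)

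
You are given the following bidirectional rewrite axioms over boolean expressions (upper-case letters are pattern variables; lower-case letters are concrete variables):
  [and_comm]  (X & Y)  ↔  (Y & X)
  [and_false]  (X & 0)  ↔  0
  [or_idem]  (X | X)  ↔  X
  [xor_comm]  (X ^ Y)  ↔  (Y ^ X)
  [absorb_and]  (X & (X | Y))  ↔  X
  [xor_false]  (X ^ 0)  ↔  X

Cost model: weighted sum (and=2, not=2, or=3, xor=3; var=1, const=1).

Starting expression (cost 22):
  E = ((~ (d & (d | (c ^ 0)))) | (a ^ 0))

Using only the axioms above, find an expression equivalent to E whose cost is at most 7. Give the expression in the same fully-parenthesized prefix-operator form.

1. [xor_false →] (c ^ 0)  →  c;  E = ((~ (d & (d | c))) | (a ^ 0))
2. [xor_false →] (a ^ 0)  →  a;  E = ((~ (d & (d | c))) | a)
3. [absorb_and →] (d & (d | c))  →  d;  cost 7 ≤ 7, done

((~ d) | a)   [cost 7]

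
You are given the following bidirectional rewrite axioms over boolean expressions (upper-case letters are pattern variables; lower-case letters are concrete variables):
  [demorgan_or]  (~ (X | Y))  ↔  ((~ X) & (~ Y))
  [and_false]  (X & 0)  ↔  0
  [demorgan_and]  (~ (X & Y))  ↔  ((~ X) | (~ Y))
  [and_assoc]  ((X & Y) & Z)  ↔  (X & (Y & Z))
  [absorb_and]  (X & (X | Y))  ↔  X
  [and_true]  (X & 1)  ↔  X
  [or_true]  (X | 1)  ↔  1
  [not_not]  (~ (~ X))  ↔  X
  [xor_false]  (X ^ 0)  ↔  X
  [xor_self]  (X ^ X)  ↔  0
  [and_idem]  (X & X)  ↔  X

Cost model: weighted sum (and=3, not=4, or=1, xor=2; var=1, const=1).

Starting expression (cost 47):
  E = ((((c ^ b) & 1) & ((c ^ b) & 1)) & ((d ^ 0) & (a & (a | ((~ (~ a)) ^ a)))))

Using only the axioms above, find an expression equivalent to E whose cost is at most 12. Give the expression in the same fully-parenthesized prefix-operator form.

((c ^ b) & (d & a))   [cost 12]

(1) (~ (~ a))  =[not_not →]=  a    ⊢ ((((c ^ b) & 1) & ((c ^ b) & 1)) & ((d ^ 0) & (a & (a | (a ^ a)))))
(2) (((c ^ b) & 1) & ((c ^ b) & 1))  =[and_idem →]=  ((c ^ b) & 1)    ⊢ (((c ^ b) & 1) & ((d ^ 0) & (a & (a | (a ^ a)))))
(3) (a ^ a)  =[xor_self →]=  0    ⊢ (((c ^ b) & 1) & ((d ^ 0) & (a & (a | 0))))
(4) (a & (a | 0))  =[absorb_and →]=  a    ⊢ (((c ^ b) & 1) & ((d ^ 0) & a))
(5) (d ^ 0)  =[xor_false →]=  d    ⊢ (((c ^ b) & 1) & (d & a))
(6) ((c ^ b) & 1)  =[and_true →]=  (c ^ b)    ⊢ cost 12, within 12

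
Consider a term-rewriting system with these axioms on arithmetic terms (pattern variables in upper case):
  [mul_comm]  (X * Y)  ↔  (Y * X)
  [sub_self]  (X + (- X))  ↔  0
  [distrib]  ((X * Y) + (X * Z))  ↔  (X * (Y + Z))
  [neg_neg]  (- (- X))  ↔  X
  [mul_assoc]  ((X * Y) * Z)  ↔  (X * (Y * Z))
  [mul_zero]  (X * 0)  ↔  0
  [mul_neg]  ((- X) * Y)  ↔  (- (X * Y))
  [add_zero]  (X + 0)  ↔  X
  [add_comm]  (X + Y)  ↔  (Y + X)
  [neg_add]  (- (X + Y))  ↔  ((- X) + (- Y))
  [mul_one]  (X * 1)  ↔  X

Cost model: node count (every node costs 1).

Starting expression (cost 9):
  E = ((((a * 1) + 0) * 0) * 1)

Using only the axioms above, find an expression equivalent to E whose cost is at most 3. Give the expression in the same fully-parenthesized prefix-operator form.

step 1: mul_one (→) rewrites ((((a * 1) + 0) * 0) * 1) into (((a * 1) + 0) * 0)
step 2: mul_one (→) rewrites (a * 1) into a, now ((a + 0) * 0)
step 3: add_zero (→) rewrites (a + 0) into a, reaching cost 3 (bound 3)

(a * 0)   [cost 3]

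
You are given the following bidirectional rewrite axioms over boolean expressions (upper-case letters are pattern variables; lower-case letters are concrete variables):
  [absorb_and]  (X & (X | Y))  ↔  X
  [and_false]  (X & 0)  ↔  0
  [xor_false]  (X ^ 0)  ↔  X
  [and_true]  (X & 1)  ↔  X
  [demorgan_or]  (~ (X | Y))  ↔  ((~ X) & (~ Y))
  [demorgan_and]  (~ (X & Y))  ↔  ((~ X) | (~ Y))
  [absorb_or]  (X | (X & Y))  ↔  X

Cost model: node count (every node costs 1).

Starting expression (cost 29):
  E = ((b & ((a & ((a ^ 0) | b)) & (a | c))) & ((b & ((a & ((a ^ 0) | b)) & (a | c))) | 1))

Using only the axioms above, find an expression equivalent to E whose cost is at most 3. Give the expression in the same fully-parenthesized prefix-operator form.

(b & a)   [cost 3]

(1) ((b & ((a & ((a ^ 0) | b)) & (a | c))) & ((b & ((a & ((a ^ 0) | b)) & (a | c))) | 1))  =[absorb_and →]=  (b & ((a & ((a ^ 0) | b)) & (a | c)))
(2) (a ^ 0)  =[xor_false →]=  a    ⊢ (b & ((a & (a | b)) & (a | c)))
(3) (a & (a | b))  =[absorb_and →]=  a    ⊢ (b & (a & (a | c)))
(4) (a & (a | c))  =[absorb_and →]=  a    ⊢ cost 3, within 3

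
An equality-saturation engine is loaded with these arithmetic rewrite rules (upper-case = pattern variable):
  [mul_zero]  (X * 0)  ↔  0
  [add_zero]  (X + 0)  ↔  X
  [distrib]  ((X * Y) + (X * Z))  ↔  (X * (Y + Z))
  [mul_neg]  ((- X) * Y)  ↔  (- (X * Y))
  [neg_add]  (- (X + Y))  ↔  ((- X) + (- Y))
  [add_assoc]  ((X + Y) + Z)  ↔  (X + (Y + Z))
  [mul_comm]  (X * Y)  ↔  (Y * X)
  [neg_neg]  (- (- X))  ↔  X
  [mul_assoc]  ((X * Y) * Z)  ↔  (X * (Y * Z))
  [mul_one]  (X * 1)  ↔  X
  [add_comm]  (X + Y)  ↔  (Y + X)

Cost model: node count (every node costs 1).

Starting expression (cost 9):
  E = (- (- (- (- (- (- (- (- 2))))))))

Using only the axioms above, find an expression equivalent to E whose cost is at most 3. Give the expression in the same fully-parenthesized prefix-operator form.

1. [neg_neg →] (- (- (- (- (- (- (- (- 2))))))))  →  (- (- (- (- (- (- 2))))))
2. [neg_neg →] (- (- (- (- (- (- 2))))))  →  (- (- (- (- 2))))
3. [neg_neg →] (- (- (- (- 2))))  →  (- (- 2));  cost 3 ≤ 3, done

(- (- 2))   [cost 3]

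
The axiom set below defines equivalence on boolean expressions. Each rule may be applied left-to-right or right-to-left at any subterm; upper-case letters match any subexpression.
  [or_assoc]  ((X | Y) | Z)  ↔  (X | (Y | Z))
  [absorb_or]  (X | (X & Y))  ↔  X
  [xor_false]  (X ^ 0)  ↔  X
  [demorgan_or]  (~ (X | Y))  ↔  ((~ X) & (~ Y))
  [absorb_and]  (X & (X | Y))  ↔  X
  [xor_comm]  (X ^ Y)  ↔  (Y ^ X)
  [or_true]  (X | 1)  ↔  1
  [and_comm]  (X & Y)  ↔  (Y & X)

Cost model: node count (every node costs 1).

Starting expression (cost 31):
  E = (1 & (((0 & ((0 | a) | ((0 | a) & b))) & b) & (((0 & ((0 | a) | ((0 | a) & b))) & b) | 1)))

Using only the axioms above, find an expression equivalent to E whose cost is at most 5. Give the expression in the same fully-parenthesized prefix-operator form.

(1 & (0 & b))   [cost 5]

1. [absorb_and →] (((0 & ((0 | a) | ((0 | a) & b))) & b) & (((0 & ((0 | a) | ((0 | a) & b))) & b) | 1))  →  ((0 & ((0 | a) | ((0 | a) & b))) & b);  E = (1 & ((0 & ((0 | a) | ((0 | a) & b))) & b))
2. [absorb_or →] ((0 | a) | ((0 | a) & b))  →  (0 | a);  E = (1 & ((0 & (0 | a)) & b))
3. [absorb_and →] (0 & (0 | a))  →  0;  cost 5 ≤ 5, done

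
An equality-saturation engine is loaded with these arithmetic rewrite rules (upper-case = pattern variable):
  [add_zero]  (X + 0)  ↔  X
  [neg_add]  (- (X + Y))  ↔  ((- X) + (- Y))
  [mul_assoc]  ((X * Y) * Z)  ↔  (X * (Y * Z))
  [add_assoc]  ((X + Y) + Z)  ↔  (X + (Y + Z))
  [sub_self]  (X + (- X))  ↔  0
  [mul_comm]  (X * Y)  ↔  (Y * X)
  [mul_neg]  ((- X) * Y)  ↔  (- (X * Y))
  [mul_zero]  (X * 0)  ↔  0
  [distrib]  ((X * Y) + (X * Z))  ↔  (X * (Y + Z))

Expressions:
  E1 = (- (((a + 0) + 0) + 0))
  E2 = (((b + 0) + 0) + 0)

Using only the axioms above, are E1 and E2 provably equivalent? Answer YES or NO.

Every axiom is a valid identity, so a rewrite proof would force E1 and E2 to agree under every assignment.
At a=0, b=1: E1 = 0 but E2 = 1; they differ, so no derivation exists.

NO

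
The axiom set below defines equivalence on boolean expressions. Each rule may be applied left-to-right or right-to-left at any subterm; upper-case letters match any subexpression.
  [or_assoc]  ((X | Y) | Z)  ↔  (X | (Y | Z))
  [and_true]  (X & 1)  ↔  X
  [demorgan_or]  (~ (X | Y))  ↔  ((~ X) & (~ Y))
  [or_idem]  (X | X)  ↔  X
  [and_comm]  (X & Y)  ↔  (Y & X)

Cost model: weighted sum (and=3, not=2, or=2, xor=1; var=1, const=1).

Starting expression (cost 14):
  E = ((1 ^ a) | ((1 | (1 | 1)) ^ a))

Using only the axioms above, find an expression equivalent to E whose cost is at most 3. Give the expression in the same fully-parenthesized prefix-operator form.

step 1: or_idem (→) rewrites (1 | 1) into 1, now ((1 ^ a) | ((1 | 1) ^ a))
step 2: or_idem (→) rewrites (1 | 1) into 1, now ((1 ^ a) | (1 ^ a))
step 3: or_idem (→) rewrites ((1 ^ a) | (1 ^ a)) into (1 ^ a), reaching cost 3 (bound 3)

(1 ^ a)   [cost 3]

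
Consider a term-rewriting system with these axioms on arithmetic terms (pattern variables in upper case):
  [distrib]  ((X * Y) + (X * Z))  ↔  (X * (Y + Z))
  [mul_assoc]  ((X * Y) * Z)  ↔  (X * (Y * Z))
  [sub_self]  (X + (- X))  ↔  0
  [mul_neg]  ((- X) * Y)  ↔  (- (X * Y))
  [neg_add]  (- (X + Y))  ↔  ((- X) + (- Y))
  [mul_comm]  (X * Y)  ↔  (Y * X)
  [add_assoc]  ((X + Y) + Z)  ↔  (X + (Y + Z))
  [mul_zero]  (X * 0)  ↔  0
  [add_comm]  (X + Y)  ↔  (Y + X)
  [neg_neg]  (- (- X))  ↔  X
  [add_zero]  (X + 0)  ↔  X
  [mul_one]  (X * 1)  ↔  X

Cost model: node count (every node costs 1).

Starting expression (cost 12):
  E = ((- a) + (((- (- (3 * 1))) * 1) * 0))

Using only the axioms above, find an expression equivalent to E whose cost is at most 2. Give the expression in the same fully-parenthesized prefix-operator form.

1. [mul_one →] ((- (- (3 * 1))) * 1)  →  (- (- (3 * 1)));  E = ((- a) + ((- (- (3 * 1))) * 0))
2. [mul_one →] (3 * 1)  →  3;  E = ((- a) + ((- (- 3)) * 0))
3. [add_comm →] ((- a) + ((- (- 3)) * 0))  →  (((- (- 3)) * 0) + (- a))
4. [neg_neg →] (- (- 3))  →  3;  E = ((3 * 0) + (- a))
5. [mul_zero →] (3 * 0)  →  0;  E = (0 + (- a))
6. [add_comm →] (0 + (- a))  →  ((- a) + 0)
7. [add_zero →] ((- a) + 0)  →  (- a);  cost 2 ≤ 2, done

(- a)   [cost 2]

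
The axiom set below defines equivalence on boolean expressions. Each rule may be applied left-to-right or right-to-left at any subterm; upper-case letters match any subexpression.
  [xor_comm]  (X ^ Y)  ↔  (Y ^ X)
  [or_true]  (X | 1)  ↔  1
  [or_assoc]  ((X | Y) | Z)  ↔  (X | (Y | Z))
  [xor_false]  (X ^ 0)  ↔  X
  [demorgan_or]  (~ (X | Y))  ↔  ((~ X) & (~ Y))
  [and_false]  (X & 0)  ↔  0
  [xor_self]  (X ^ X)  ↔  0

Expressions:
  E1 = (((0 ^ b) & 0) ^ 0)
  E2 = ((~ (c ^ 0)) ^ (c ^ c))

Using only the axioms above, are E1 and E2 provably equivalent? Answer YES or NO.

NO

The axioms are sound identities: if E1 ↔* E2 then E1 and E2 evaluate identically under any assignment.
Under b=0, c=0: E1 evaluates to 0, E2 to 1. Distinct ⇒ no rewrite sequence connects them.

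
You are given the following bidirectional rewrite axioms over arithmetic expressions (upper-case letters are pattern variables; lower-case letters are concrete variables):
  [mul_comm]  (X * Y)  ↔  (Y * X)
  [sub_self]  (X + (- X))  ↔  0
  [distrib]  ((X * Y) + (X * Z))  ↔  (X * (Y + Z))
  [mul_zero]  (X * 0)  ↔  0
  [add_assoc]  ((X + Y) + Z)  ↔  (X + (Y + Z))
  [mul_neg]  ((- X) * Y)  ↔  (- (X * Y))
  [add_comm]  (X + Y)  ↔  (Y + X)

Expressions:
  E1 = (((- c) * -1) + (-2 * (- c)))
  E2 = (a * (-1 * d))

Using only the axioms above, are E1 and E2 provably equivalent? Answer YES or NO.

NO

The axioms are sound identities: if E1 ↔* E2 then E1 and E2 evaluate identically under any assignment.
Under a=0, c=1, d=0: E1 evaluates to 3, E2 to 0. Distinct ⇒ no rewrite sequence connects them.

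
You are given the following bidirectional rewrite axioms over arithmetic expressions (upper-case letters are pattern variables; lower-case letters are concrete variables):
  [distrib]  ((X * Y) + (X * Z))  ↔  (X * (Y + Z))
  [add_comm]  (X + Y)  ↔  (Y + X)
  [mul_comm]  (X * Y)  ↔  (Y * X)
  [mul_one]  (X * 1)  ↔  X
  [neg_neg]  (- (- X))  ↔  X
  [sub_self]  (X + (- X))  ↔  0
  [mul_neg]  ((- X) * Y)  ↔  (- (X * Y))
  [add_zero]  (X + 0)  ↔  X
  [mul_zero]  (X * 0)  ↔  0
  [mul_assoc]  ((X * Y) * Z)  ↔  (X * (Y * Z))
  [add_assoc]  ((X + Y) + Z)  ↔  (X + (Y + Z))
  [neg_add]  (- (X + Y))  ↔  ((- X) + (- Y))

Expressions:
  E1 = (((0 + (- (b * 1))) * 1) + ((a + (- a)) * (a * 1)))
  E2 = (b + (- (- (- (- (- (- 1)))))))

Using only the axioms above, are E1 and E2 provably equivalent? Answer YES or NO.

NO

All listed rules preserve value, hence provable equivalence implies equal values everywhere; look for a separating assignment.
a=0, b=0 gives E1 ↦ 0, E2 ↦ 1; values differ ⇒ not provably equivalent.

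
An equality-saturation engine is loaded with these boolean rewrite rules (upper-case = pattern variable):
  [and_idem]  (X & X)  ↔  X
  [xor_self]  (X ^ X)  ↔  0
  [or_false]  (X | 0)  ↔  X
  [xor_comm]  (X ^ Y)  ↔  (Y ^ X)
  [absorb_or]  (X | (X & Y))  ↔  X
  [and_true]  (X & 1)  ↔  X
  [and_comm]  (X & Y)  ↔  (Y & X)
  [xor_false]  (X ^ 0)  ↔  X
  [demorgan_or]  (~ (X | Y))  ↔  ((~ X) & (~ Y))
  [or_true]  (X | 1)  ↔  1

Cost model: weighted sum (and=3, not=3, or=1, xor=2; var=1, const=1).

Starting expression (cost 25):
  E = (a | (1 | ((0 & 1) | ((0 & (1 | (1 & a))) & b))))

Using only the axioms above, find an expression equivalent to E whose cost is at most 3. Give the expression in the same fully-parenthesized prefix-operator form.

1. [absorb_or →] (1 | (1 & a))  →  1;  E = (a | (1 | ((0 & 1) | ((0 & 1) & b))))
2. [absorb_or →] ((0 & 1) | ((0 & 1) & b))  →  (0 & 1);  E = (a | (1 | (0 & 1)))
3. [and_true →] (0 & 1)  →  0;  E = (a | (1 | 0))
4. [or_false →] (1 | 0)  →  1;  cost 3 ≤ 3, done

(a | 1)   [cost 3]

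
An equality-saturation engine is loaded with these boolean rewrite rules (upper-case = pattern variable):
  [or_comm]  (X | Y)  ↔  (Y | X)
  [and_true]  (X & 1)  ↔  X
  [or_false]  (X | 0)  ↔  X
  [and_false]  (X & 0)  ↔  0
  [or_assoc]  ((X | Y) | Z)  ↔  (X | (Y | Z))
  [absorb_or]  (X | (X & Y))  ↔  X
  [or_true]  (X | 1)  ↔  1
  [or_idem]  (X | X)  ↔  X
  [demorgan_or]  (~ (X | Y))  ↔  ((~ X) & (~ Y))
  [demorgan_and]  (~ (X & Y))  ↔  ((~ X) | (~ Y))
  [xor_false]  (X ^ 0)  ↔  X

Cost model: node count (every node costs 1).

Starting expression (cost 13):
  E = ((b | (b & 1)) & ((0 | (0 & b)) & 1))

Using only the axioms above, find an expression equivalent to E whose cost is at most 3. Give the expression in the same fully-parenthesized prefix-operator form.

(1) ((0 | (0 & b)) & 1)  =[and_true →]=  (0 | (0 & b))    ⊢ ((b | (b & 1)) & (0 | (0 & b)))
(2) (0 | (0 & b))  =[absorb_or →]=  0    ⊢ ((b | (b & 1)) & 0)
(3) (b | (b & 1))  =[absorb_or →]=  b    ⊢ cost 3, within 3

(b & 0)   [cost 3]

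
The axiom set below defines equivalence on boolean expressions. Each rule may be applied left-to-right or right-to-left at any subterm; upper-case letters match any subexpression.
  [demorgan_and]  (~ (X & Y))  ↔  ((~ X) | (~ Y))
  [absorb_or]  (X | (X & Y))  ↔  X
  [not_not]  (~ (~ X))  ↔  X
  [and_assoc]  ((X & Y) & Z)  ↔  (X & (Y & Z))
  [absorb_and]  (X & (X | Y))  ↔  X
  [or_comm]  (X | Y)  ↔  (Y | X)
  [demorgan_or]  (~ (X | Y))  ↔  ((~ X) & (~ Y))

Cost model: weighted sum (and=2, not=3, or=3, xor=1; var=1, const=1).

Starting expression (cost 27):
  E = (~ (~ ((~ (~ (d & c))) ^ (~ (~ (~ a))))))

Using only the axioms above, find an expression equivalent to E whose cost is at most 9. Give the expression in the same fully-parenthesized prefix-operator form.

((d & c) ^ (~ a))   [cost 9]

1. [not_not →] (~ (~ (d & c)))  →  (d & c);  E = (~ (~ ((d & c) ^ (~ (~ (~ a))))))
2. [not_not →] (~ (~ a))  →  a;  E = (~ (~ ((d & c) ^ (~ a))))
3. [not_not →] (~ (~ ((d & c) ^ (~ a))))  →  ((d & c) ^ (~ a));  cost 9 ≤ 9, done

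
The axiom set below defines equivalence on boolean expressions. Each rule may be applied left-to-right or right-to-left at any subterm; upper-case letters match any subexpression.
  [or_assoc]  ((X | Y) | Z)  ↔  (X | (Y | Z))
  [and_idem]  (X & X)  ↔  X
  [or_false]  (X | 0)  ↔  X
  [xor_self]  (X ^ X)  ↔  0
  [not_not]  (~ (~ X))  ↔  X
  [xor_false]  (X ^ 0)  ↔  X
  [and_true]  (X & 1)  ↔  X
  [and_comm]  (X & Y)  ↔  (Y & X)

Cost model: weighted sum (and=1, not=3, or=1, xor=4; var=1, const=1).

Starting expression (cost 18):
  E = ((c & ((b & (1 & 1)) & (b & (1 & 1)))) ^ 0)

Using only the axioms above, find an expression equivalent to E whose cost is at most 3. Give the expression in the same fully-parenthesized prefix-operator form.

(c & b)   [cost 3]

1. [and_idem →] ((b & (1 & 1)) & (b & (1 & 1)))  →  (b & (1 & 1));  E = ((c & (b & (1 & 1))) ^ 0)
2. [xor_false →] ((c & (b & (1 & 1))) ^ 0)  →  (c & (b & (1 & 1)))
3. [and_true →] (1 & 1)  →  1;  E = (c & (b & 1))
4. [and_true →] (b & 1)  →  b;  cost 3 ≤ 3, done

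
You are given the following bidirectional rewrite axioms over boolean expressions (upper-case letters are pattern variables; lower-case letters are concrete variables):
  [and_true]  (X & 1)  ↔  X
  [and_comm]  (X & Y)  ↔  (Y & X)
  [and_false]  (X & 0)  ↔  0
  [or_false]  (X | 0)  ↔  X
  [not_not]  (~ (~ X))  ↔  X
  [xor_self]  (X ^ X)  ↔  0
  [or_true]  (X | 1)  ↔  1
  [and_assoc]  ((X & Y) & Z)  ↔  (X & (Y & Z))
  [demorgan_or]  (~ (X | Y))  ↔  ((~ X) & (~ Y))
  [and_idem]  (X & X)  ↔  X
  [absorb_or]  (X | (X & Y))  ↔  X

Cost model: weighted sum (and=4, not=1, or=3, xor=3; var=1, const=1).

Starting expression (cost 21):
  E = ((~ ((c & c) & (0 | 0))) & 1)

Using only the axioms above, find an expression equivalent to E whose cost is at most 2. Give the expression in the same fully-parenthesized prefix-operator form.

1. [and_true →] ((~ ((c & c) & (0 | 0))) & 1)  →  (~ ((c & c) & (0 | 0)))
2. [and_idem →] (c & c)  →  c;  E = (~ (c & (0 | 0)))
3. [or_false →] (0 | 0)  →  0;  E = (~ (c & 0))
4. [and_false →] (c & 0)  →  0;  cost 2 ≤ 2, done

(~ 0)   [cost 2]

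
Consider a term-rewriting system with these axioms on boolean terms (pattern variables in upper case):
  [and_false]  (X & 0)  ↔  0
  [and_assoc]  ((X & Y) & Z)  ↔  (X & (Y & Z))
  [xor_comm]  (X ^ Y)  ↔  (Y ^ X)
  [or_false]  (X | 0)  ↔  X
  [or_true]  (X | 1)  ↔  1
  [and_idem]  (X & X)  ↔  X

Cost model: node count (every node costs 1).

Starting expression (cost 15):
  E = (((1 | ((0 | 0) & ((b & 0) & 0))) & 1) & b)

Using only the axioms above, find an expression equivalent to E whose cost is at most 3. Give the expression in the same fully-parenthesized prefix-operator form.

step 1: and_false (→) rewrites (b & 0) into 0, now (((1 | ((0 | 0) & (0 & 0))) & 1) & b)
step 2: or_false (→) rewrites (0 | 0) into 0, now (((1 | (0 & (0 & 0))) & 1) & b)
step 3: and_idem (→) rewrites (0 & 0) into 0, now (((1 | (0 & 0)) & 1) & b)
step 4: and_idem (→) rewrites (0 & 0) into 0, now (((1 | 0) & 1) & b)
step 5: or_false (→) rewrites (1 | 0) into 1, now ((1 & 1) & b)
step 6: and_idem (→) rewrites (1 & 1) into 1, reaching cost 3 (bound 3)

(1 & b)   [cost 3]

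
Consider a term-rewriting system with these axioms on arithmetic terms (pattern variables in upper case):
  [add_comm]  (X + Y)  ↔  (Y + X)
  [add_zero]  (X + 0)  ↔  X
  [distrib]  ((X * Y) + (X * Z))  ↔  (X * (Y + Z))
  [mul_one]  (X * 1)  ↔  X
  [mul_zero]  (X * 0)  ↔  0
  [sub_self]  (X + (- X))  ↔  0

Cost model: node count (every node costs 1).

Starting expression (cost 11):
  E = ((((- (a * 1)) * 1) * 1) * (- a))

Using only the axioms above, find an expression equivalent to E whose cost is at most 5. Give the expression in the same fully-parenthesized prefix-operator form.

step 1: mul_one (→) rewrites (a * 1) into a, now ((((- a) * 1) * 1) * (- a))
step 2: mul_one (→) rewrites (((- a) * 1) * 1) into ((- a) * 1), now (((- a) * 1) * (- a))
step 3: mul_one (→) rewrites ((- a) * 1) into (- a), reaching cost 5 (bound 5)

((- a) * (- a))   [cost 5]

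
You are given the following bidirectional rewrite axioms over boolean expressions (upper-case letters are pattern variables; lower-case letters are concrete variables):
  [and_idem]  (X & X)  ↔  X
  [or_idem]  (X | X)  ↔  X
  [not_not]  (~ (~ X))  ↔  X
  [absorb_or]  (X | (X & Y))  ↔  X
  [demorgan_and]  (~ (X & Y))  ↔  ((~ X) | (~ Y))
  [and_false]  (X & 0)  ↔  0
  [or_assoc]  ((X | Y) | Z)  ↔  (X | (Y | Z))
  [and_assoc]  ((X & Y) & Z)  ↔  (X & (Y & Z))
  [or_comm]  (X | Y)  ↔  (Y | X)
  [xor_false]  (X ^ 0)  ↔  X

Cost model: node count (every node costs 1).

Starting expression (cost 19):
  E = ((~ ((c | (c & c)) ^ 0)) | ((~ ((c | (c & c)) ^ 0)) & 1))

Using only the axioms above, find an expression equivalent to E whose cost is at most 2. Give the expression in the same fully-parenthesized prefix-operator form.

(~ c)   [cost 2]

1. [absorb_or →] ((~ ((c | (c & c)) ^ 0)) | ((~ ((c | (c & c)) ^ 0)) & 1))  →  (~ ((c | (c & c)) ^ 0))
2. [absorb_or →] (c | (c & c))  →  c;  E = (~ (c ^ 0))
3. [xor_false →] (c ^ 0)  →  c;  cost 2 ≤ 2, done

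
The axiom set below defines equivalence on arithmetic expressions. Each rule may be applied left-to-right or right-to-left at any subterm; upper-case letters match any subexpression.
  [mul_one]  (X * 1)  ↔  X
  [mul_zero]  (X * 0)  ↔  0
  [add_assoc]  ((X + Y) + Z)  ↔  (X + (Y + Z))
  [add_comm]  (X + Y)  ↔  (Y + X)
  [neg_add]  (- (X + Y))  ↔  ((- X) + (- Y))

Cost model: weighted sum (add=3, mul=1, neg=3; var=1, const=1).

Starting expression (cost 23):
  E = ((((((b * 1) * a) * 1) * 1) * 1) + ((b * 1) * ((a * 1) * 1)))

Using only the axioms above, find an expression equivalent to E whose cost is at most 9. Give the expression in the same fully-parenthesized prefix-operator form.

(1) (((b * 1) * a) * 1)  =[mul_one →]=  ((b * 1) * a)    ⊢ (((((b * 1) * a) * 1) * 1) + ((b * 1) * ((a * 1) * 1)))
(2) ((a * 1) * 1)  =[mul_one →]=  (a * 1)    ⊢ (((((b * 1) * a) * 1) * 1) + ((b * 1) * (a * 1)))
(3) (((b * 1) * a) * 1)  =[mul_one →]=  ((b * 1) * a)    ⊢ ((((b * 1) * a) * 1) + ((b * 1) * (a * 1)))
(4) (b * 1)  =[mul_one →]=  b    ⊢ (((b * a) * 1) + ((b * 1) * (a * 1)))
(5) (b * 1)  =[mul_one →]=  b    ⊢ (((b * a) * 1) + (b * (a * 1)))
(6) (((b * a) * 1) + (b * (a * 1)))  =[add_comm →]=  ((b * (a * 1)) + ((b * a) * 1))
(7) ((b * a) * 1)  =[mul_one →]=  (b * a)    ⊢ ((b * (a * 1)) + (b * a))
(8) (a * 1)  =[mul_one →]=  a    ⊢ cost 9, within 9

((b * a) + (b * a))   [cost 9]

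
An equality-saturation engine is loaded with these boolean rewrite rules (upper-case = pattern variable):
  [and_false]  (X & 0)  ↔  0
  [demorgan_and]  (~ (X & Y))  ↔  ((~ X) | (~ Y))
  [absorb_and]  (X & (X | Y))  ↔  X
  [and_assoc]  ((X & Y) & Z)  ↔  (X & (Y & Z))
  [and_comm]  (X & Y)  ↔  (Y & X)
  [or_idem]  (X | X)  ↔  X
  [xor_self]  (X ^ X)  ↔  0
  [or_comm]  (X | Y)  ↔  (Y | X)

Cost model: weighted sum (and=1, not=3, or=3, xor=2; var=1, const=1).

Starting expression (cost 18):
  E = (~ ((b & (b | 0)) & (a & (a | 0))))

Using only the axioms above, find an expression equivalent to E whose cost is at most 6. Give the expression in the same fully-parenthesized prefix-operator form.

(1) (b & (b | 0))  =[absorb_and →]=  b    ⊢ (~ (b & (a & (a | 0))))
(2) (a & (a | 0))  =[absorb_and →]=  a    ⊢ cost 6, within 6

(~ (b & a))   [cost 6]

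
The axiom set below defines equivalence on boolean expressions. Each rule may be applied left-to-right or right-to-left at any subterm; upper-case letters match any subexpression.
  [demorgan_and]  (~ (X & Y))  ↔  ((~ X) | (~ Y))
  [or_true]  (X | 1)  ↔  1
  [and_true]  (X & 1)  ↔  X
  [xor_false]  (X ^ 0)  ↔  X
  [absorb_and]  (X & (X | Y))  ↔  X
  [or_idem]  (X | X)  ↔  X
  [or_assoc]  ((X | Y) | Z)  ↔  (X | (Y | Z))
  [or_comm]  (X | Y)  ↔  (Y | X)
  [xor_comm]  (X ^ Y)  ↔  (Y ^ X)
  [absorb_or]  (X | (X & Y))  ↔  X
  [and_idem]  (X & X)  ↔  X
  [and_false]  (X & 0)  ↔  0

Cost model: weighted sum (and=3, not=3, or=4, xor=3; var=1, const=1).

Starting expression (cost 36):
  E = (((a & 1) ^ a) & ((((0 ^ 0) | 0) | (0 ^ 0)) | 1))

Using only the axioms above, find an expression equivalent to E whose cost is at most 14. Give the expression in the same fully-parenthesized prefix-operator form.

((a ^ a) & (0 | 1))   [cost 14]

1. [xor_false →] (0 ^ 0)  →  0;  E = (((a & 1) ^ a) & (((0 | 0) | (0 ^ 0)) | 1))
2. [xor_false →] (0 ^ 0)  →  0;  E = (((a & 1) ^ a) & (((0 | 0) | 0) | 1))
3. [and_true →] (a & 1)  →  a;  E = ((a ^ a) & (((0 | 0) | 0) | 1))
4. [or_idem →] (0 | 0)  →  0;  E = ((a ^ a) & ((0 | 0) | 1))
5. [or_idem →] (0 | 0)  →  0;  cost 14 ≤ 14, done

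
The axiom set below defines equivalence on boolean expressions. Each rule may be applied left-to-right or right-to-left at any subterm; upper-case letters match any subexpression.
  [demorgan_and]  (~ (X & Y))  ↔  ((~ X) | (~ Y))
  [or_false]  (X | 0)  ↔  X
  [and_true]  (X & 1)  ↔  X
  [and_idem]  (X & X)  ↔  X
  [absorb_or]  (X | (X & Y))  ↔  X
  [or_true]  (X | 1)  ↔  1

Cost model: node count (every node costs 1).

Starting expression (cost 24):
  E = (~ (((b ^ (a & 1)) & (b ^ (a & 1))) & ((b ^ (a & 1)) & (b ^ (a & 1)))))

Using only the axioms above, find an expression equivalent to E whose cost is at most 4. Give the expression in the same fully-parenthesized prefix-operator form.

step 1: and_idem (→) rewrites (((b ^ (a & 1)) & (b ^ (a & 1))) & ((b ^ (a & 1)) & (b ^ (a & 1)))) into ((b ^ (a & 1)) & (b ^ (a & 1))), now (~ ((b ^ (a & 1)) & (b ^ (a & 1))))
step 2: and_idem (→) rewrites ((b ^ (a & 1)) & (b ^ (a & 1))) into (b ^ (a & 1)), now (~ (b ^ (a & 1)))
step 3: and_true (→) rewrites (a & 1) into a, reaching cost 4 (bound 4)

(~ (b ^ a))   [cost 4]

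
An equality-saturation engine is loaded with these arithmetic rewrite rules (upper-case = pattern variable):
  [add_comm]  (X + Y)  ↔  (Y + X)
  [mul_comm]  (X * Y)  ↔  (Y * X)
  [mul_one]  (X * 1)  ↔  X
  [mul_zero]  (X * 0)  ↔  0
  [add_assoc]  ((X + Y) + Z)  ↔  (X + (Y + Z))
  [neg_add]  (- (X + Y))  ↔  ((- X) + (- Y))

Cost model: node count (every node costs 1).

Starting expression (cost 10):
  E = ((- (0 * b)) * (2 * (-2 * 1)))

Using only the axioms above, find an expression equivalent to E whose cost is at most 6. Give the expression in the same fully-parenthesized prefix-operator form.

((- 0) * (2 * -2))   [cost 6]

1. [mul_one →] (-2 * 1)  →  -2;  E = ((- (0 * b)) * (2 * -2))
2. [mul_comm →] (0 * b)  →  (b * 0);  E = ((- (b * 0)) * (2 * -2))
3. [mul_zero →] (b * 0)  →  0;  cost 6 ≤ 6, done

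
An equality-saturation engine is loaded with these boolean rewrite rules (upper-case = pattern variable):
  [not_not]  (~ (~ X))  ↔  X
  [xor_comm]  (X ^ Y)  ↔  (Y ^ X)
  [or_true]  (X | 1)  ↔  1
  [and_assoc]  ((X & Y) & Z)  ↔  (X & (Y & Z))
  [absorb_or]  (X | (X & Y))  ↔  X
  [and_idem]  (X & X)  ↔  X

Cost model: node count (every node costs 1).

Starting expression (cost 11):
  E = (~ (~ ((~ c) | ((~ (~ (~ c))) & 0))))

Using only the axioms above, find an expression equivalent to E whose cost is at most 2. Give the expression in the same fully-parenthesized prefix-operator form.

(~ c)   [cost 2]

step 1: not_not (→) rewrites (~ (~ c)) into c, now (~ (~ ((~ c) | ((~ c) & 0))))
step 2: absorb_or (→) rewrites ((~ c) | ((~ c) & 0)) into (~ c), now (~ (~ (~ c)))
step 3: not_not (→) rewrites (~ (~ (~ c))) into (~ c), reaching cost 2 (bound 2)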